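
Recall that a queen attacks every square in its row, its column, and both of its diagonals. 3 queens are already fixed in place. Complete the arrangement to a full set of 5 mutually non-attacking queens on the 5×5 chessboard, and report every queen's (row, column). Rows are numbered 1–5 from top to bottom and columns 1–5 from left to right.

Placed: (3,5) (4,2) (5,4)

(1,1) (2,3) (3,5) (4,2) (5,4)

Row 1: attacked by (3,5)→{3,5}; (4,2)→{2,5}; (5,4)→{4}. Safe: 1. Place at column 1.
Row 2: attacked by (1,1)→{1,2}; (3,5)→{4,5}; (4,2)→{2,4}; (5,4)→{1,4}. Safe: 3. Place at column 3.
Columns [1, 3, 5, 2, 4], r−c [0, -1, -2, 2, 1], r+c [2, 5, 8, 6, 9] are all distinct, so no two queens attack.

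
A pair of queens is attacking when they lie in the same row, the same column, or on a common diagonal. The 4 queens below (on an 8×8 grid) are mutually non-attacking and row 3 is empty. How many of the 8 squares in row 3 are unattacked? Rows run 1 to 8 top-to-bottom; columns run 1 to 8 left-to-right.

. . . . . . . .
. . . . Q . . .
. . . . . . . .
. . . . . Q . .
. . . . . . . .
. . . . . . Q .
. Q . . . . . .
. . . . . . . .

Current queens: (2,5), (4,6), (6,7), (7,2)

3

(2,5) attacks row 3 at column 5 and diagonals 4, 6.
(4,6) attacks row 3 at column 6 and diagonals 5, 7.
(6,7) attacks row 3 at column 7 and diagonals 4.
(7,2) attacks row 3 at column 2 and diagonals 6.
Attacked columns: {2, 4, 5, 6, 7}. Safe: {1, 3, 8}.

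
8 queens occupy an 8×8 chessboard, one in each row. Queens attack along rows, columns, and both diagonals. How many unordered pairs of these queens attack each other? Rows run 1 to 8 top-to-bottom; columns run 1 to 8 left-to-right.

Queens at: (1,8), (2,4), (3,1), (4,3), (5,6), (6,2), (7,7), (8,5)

All columns are distinct and no two queens satisfy |Δrow| = |Δcol|, so no pair attacks.

0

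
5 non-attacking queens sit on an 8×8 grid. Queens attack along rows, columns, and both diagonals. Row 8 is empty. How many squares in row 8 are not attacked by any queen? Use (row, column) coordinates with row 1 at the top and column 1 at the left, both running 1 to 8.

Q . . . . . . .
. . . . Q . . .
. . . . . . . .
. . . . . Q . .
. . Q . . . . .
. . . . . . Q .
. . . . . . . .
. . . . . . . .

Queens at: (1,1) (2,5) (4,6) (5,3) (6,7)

1

(1,1) attacks row 8 at column 1 and diagonals 8.
(2,5) attacks row 8 at column 5.
(4,6) attacks row 8 at column 6 and diagonals 2.
(5,3) attacks row 8 at column 3 and diagonals 6.
(6,7) attacks row 8 at column 7 and diagonals 5.
Attacked columns: {1, 2, 3, 5, 6, 7, 8}. Safe: {4}.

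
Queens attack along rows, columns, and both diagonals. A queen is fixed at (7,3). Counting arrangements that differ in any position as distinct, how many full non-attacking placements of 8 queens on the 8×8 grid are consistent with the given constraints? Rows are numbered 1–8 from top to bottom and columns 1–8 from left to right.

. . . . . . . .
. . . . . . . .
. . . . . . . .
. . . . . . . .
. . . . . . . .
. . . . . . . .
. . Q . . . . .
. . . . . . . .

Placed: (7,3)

Branch on row 1: col 1 → 0; col 2 → 1; col 4 → 6; col 5 → 3; col 6 → 0; col 7 → 3; col 8 → 1.
Sum: 0 + 1 + 6 + 3 + 0 + 3 + 1 = 14.

14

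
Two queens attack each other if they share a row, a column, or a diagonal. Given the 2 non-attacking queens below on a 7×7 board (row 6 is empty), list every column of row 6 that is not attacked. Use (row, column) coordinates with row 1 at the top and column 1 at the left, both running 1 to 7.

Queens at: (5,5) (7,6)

(5,5) attacks row 6 at column 5 and diagonals 4, 6.
(7,6) attacks row 6 at column 6 and diagonals 5, 7.
Attacked columns: {4, 5, 6, 7}. Safe: {1, 2, 3}.

columns 1, 2, 3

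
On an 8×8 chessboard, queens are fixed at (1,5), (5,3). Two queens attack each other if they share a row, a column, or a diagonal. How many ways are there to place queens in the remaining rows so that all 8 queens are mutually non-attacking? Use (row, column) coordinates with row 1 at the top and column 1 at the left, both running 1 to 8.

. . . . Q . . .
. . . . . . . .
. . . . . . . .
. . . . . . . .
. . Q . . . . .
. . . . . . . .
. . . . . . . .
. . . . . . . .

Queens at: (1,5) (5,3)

6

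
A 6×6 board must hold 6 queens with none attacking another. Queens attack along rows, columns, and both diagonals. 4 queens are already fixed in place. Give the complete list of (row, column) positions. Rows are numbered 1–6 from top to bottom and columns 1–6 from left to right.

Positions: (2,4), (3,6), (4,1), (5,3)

(1,2) (2,4) (3,6) (4,1) (5,3) (6,5)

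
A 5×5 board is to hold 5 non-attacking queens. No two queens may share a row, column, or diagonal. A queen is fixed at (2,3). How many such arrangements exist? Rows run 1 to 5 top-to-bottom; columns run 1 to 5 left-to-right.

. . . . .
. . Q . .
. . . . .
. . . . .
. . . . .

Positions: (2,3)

2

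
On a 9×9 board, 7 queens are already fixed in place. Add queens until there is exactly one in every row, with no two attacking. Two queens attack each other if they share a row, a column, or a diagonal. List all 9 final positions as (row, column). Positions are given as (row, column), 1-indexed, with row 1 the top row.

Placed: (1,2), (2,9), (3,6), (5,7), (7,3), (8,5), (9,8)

(1,2) (2,9) (3,6) (4,4) (5,7) (6,1) (7,3) (8,5) (9,8)

Row 4: attacked by (1,2)→{2,5}; (2,9)→{7,9}; (3,6)→{5,6,7}; (5,7)→{6,7,8}; (7,3)→{3,6}; (8,5)→{1,5,9}; (9,8)→{3,8}. Safe: 4. Place at column 4.
Row 6: attacked by (1,2)→{2,7}; (2,9)→{5,9}; (3,6)→{3,6,9}; (4,4)→{2,4,6}; (5,7)→{6,7,8}; (7,3)→{2,3,4}; (8,5)→{3,5,7}; (9,8)→{5,8}. Safe: 1. Place at column 1.
Columns [2, 9, 6, 4, 7, 1, 3, 5, 8], r−c [-1, -7, -3, 0, -2, 5, 4, 3, 1], r+c [3, 11, 9, 8, 12, 7, 10, 13, 17] are all distinct, so no two queens attack.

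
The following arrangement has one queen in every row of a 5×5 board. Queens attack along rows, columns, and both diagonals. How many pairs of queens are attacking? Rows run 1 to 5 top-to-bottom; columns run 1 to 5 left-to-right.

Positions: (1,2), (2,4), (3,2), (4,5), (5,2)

Same column: (1,2)–(3,2) (column 2); (1,2)–(5,2) (column 2); (3,2)–(5,2) (column 2).
Same diagonal: (1,2)–(4,5) (|1−4| = |2−5| = 3).
Total attacking pairs: 4.

4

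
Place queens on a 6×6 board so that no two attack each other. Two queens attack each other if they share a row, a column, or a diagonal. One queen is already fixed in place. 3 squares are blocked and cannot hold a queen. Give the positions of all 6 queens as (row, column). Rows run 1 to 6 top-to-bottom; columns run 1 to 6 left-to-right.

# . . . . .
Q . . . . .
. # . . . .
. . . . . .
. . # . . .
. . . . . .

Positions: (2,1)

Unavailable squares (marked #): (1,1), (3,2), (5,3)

(1,4) (2,1) (3,5) (4,2) (5,6) (6,3)

Row 1: attacked by (2,1)→{1,2}. Blocked: 1. Safe: 3, 4, 5, 6. Place at column 4.
Row 3: attacked by (1,4)→{2,4,6}; (2,1)→{1,2}. Blocked: 2. Safe: 3, 5. Place at column 5.
Row 4: attacked by (1,4)→{1,4}; (2,1)→{1,3}; (3,5)→{4,5,6}. Safe: 2. Place at column 2.
Row 5: attacked by (1,4)→{4}; (2,1)→{1,4}; (3,5)→{3,5}; (4,2)→{1,2,3}. Blocked: 3. Safe: 6. Place at column 6.
Row 6: attacked by (1,4)→{4}; (2,1)→{1,5}; (3,5)→{2,5}; (4,2)→{2,4}; (5,6)→{5,6}. Safe: 3. Place at column 3.
Columns [4, 1, 5, 2, 6, 3], r−c [-3, 1, -2, 2, -1, 3], r+c [5, 3, 8, 6, 11, 9] are all distinct, so no two queens attack.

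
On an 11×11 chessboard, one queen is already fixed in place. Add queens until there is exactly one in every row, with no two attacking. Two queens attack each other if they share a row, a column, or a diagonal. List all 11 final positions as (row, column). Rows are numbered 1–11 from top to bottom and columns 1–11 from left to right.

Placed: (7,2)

Row 1: attacked by (7,2)→{2,8}. Safe: 1, 3, 4, 5, 6, 7, 9, 10, 11. Place at column 6.
Row 2: attacked by (1,6)→{5,6,7}; (7,2)→{2,7}. Safe: 1, 3, 4, 8, 9, 10, 11. Place at column 9.
Row 3: attacked by (1,6)→{4,6,8}; (2,9)→{8,9,10}; (7,2)→{2,6}. Safe: 1, 3, 5, 7, 11. Place at column 11.
Row 4: attacked by (1,6)→{3,6,9}; (2,9)→{7,9,11}; (3,11)→{10,11}; (7,2)→{2,5}. Safe: 1, 4, 8. Place at column 8.
Row 5: attacked by (1,6)→{2,6,10}; (2,9)→{6,9}; (3,11)→{9,11}; (4,8)→{7,8,9}; (7,2)→{2,4}. Safe: 1, 3, 5. Place at column 1.
Row 6: attacked by (1,6)→{1,6,11}; (2,9)→{5,9}; (3,11)→{8,11}; (4,8)→{6,8,10}; (5,1)→{1,2}; (7,2)→{1,2,3}. Safe: 4, 7. Place at column 4.
Row 8: attacked by (1,6)→{6}; (2,9)→{3,9}; (3,11)→{6,11}; (4,8)→{4,8}; (5,1)→{1,4}; (6,4)→{2,4,6}; (7,2)→{1,2,3}. Safe: 5, 7, 10. Place at column 7.
Row 9: attacked by (1,6)→{6}; (2,9)→{2,9}; (3,11)→{5,11}; (4,8)→{3,8}; (5,1)→{1,5}; (6,4)→{1,4,7}; (7,2)→{2,4}; (8,7)→{6,7,8}. Safe: 10. Place at column 10.
Row 10: attacked by (1,6)→{6}; (2,9)→{1,9}; (3,11)→{4,11}; (4,8)→{2,8}; (5,1)→{1,6}; (6,4)→{4,8}; (7,2)→{2,5}; (8,7)→{5,7,9}; (9,10)→{9,10,11}. Safe: 3. Place at column 3.
Row 11: attacked by (1,6)→{6}; (2,9)→{9}; (3,11)→{3,11}; (4,8)→{1,8}; (5,1)→{1,7}; (6,4)→{4,9}; (7,2)→{2,6}; (8,7)→{4,7,10}; (9,10)→{8,10}; (10,3)→{2,3,4}. Safe: 5. Place at column 5.
Columns [6, 9, 11, 8, 1, 4, 2, 7, 10, 3, 5], r−c [-5, -7, -8, -4, 4, 2, 5, 1, -1, 7, 6], r+c [7, 11, 14, 12, 6, 10, 9, 15, 19, 13, 16] are all distinct, so no two queens attack.

(1,6) (2,9) (3,11) (4,8) (5,1) (6,4) (7,2) (8,7) (9,10) (10,3) (11,5)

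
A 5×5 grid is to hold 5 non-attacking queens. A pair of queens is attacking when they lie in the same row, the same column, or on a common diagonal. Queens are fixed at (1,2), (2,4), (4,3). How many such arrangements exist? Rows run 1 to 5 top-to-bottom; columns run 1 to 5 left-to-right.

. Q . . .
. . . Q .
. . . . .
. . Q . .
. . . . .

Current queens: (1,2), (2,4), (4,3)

Branch on row 3: col 1 → 1.
Sum: 1 = 1.

1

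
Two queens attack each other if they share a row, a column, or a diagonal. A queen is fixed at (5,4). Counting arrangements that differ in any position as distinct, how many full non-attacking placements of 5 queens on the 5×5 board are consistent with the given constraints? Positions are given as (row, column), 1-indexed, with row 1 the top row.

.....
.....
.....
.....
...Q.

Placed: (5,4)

2

Branch on row 1: col 1 → 1; col 2 → 1; col 3 → 0; col 5 → 0.
Sum: 1 + 1 + 0 + 0 = 2.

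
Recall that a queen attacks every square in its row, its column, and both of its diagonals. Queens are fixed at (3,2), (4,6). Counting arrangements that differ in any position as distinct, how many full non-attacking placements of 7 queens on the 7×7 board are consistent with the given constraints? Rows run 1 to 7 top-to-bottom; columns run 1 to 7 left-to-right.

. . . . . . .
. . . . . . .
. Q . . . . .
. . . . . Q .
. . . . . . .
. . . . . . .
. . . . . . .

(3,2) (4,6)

2

Branch on row 1: col 1 → 1; col 5 → 1; col 7 → 0.
Sum: 1 + 1 + 0 = 2.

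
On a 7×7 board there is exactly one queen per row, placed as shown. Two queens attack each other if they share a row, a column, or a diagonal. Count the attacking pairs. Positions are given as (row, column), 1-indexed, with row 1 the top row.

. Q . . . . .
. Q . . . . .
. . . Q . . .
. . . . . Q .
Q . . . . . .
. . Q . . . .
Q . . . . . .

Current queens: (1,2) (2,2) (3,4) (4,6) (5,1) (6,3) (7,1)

Same column: (1,2)–(2,2) (column 2); (5,1)–(7,1) (column 1).
Same diagonal: (1,2)–(3,4) (|1−3| = |2−4| = 2).
Total attacking pairs: 3.

3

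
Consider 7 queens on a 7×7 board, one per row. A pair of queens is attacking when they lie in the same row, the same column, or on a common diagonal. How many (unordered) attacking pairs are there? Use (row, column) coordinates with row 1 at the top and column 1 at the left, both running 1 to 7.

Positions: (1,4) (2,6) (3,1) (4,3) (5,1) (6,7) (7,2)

1

Same column: (3,1)–(5,1) (column 1).
Total attacking pairs: 1.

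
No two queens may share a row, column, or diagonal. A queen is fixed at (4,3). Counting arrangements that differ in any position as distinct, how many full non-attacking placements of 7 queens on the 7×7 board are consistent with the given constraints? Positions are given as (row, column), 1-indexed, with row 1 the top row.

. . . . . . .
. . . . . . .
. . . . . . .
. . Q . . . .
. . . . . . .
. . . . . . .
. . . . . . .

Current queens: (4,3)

4

Branch on row 1: col 1 → 1; col 2 → 1; col 4 → 1; col 5 → 1; col 7 → 0.
Sum: 1 + 1 + 1 + 1 + 0 = 4.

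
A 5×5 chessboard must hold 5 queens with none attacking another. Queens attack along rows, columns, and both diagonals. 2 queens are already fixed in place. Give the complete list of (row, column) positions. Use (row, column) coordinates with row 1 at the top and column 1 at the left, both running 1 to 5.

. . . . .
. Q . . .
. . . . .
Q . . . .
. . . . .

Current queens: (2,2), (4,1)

(1,5) (2,2) (3,4) (4,1) (5,3)

Row 1: attacked by (2,2)→{1,2,3}; (4,1)→{1,4}. Safe: 5. Place at column 5.
Row 3: attacked by (1,5)→{3,5}; (2,2)→{1,2,3}; (4,1)→{1,2}. Safe: 4. Place at column 4.
Row 5: attacked by (1,5)→{1,5}; (2,2)→{2,5}; (3,4)→{2,4}; (4,1)→{1,2}. Safe: 3. Place at column 3.
Columns [5, 2, 4, 1, 3], r−c [-4, 0, -1, 3, 2], r+c [6, 4, 7, 5, 8] are all distinct, so no two queens attack.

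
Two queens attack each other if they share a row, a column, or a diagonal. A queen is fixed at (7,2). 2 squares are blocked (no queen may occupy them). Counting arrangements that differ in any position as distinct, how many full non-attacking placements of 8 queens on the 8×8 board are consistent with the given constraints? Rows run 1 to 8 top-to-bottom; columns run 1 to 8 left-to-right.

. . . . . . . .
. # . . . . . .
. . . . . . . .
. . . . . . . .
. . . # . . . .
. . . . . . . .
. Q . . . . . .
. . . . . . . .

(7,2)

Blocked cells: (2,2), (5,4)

16

Branch on row 1: col 1 → 2; col 3 → 3; col 4 → 1; col 5 → 2; col 6 → 5; col 7 → 3.
Sum: 2 + 3 + 1 + 2 + 5 + 3 = 16.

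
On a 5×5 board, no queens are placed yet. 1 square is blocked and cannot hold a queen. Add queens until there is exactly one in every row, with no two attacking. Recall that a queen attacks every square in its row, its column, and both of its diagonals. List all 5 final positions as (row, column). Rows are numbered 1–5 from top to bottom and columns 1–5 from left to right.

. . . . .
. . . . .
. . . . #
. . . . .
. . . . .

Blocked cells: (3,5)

Row 1: Safe: 1, 2, 3, 4, 5. Place at column 3.
Row 2: attacked by (1,3)→{2,3,4}. Safe: 1, 5. Place at column 5.
Row 3: attacked by (1,3)→{1,3,5}; (2,5)→{4,5}. Blocked: 5. Safe: 2. Place at column 2.
Row 4: attacked by (1,3)→{3}; (2,5)→{3,5}; (3,2)→{1,2,3}. Safe: 4. Place at column 4.
Row 5: attacked by (1,3)→{3}; (2,5)→{2,5}; (3,2)→{2,4}; (4,4)→{3,4,5}. Safe: 1. Place at column 1.
Columns [3, 5, 2, 4, 1], r−c [-2, -3, 1, 0, 4], r+c [4, 7, 5, 8, 6] are all distinct, so no two queens attack.

(1,3) (2,5) (3,2) (4,4) (5,1)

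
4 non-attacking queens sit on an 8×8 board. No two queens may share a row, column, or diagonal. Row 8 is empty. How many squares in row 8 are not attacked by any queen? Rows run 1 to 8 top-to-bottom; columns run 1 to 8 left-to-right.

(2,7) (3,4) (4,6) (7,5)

2

(2,7) attacks row 8 at column 7 and diagonals 1.
(3,4) attacks row 8 at column 4.
(4,6) attacks row 8 at column 6 and diagonals 2.
(7,5) attacks row 8 at column 5 and diagonals 4, 6.
Attacked columns: {1, 2, 4, 5, 6, 7}. Safe: {3, 8}.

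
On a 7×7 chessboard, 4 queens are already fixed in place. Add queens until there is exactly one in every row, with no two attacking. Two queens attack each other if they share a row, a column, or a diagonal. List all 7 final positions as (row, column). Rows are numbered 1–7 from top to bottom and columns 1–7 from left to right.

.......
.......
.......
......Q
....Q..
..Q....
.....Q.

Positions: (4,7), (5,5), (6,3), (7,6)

Row 1: attacked by (4,7)→{4,7}; (5,5)→{1,5}; (6,3)→{3}; (7,6)→{6}. Safe: 2. Place at column 2.
Row 2: attacked by (1,2)→{1,2,3}; (4,7)→{5,7}; (5,5)→{2,5}; (6,3)→{3,7}; (7,6)→{1,6}. Safe: 4. Place at column 4.
Row 3: attacked by (1,2)→{2,4}; (2,4)→{3,4,5}; (4,7)→{6,7}; (5,5)→{3,5,7}; (6,3)→{3,6}; (7,6)→{2,6}. Safe: 1. Place at column 1.
Columns [2, 4, 1, 7, 5, 3, 6], r−c [-1, -2, 2, -3, 0, 3, 1], r+c [3, 6, 4, 11, 10, 9, 13] are all distinct, so no two queens attack.

(1,2) (2,4) (3,1) (4,7) (5,5) (6,3) (7,6)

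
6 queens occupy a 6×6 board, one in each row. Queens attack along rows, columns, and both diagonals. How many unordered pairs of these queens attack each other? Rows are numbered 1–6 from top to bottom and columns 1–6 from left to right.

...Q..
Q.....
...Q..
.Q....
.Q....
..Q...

Same column: (1,4)–(3,4) (column 4); (4,2)–(5,2) (column 2).
Same diagonal: (3,4)–(5,2) (|3−5| = |4−2| = 2); (5,2)–(6,3) (|5−6| = |2−3| = 1).
Total attacking pairs: 4.

4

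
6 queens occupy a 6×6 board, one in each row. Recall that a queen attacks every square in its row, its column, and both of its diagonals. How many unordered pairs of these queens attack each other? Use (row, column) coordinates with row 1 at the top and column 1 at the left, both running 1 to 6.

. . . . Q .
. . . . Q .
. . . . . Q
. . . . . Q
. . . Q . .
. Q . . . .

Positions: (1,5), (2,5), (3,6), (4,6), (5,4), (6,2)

Same column: (1,5)–(2,5) (column 5); (3,6)–(4,6) (column 6).
Same diagonal: (2,5)–(3,6) (|2−3| = |5−6| = 1); (3,6)–(5,4) (|3−5| = |6−4| = 2).
Total attacking pairs: 4.

4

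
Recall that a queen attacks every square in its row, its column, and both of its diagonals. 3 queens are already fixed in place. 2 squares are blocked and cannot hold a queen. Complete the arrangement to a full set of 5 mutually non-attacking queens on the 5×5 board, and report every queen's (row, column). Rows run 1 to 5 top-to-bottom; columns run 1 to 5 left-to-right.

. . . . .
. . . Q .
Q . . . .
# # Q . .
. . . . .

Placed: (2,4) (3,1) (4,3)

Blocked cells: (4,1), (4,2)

(1,2) (2,4) (3,1) (4,3) (5,5)

Row 1: attacked by (2,4)→{3,4,5}; (3,1)→{1,3}; (4,3)→{3}. Safe: 2. Place at column 2.
Row 5: attacked by (1,2)→{2}; (2,4)→{1,4}; (3,1)→{1,3}; (4,3)→{2,3,4}. Safe: 5. Place at column 5.
Columns [2, 4, 1, 3, 5], r−c [-1, -2, 2, 1, 0], r+c [3, 6, 4, 7, 10] are all distinct, so no two queens attack.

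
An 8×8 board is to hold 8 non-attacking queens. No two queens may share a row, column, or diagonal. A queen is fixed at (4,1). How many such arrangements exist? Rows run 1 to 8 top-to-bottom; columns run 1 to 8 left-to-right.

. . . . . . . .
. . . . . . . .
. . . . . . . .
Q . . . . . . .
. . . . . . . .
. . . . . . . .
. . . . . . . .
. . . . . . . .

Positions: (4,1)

18

Branch on row 1: col 2 → 2; col 3 → 4; col 5 → 5; col 6 → 4; col 7 → 2; col 8 → 1.
Sum: 2 + 4 + 5 + 4 + 2 + 1 = 18.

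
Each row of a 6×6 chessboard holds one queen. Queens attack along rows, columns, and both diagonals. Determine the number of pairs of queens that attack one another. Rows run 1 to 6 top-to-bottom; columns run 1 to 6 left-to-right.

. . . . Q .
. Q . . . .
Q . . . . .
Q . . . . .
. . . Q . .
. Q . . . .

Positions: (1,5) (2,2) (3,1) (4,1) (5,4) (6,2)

3

Same column: (2,2)–(6,2) (column 2); (3,1)–(4,1) (column 1).
Same diagonal: (2,2)–(3,1) (|2−3| = |2−1| = 1).
Total attacking pairs: 3.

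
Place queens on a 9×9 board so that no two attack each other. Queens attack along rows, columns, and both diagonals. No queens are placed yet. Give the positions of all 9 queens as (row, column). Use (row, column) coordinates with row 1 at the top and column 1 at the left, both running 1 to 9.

(1,4) (2,7) (3,5) (4,2) (5,9) (6,1) (7,3) (8,8) (9,6)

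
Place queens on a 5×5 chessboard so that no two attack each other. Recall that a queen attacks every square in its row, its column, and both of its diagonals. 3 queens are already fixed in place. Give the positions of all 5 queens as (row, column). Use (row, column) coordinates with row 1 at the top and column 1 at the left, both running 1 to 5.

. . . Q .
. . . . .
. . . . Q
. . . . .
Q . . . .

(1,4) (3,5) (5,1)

(1,4) (2,2) (3,5) (4,3) (5,1)

Row 2: attacked by (1,4)→{3,4,5}; (3,5)→{4,5}; (5,1)→{1,4}. Safe: 2. Place at column 2.
Row 4: attacked by (1,4)→{1,4}; (2,2)→{2,4}; (3,5)→{4,5}; (5,1)→{1,2}. Safe: 3. Place at column 3.
Columns [4, 2, 5, 3, 1], r−c [-3, 0, -2, 1, 4], r+c [5, 4, 8, 7, 6] are all distinct, so no two queens attack.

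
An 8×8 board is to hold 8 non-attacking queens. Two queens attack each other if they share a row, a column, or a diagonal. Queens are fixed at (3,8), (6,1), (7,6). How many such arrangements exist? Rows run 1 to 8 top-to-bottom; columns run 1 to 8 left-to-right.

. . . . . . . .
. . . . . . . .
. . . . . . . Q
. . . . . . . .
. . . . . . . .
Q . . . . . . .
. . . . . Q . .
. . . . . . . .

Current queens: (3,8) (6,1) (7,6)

2

Branch on row 1: col 2 → 0; col 3 → 0; col 4 → 0; col 5 → 1; col 7 → 1.
Sum: 0 + 0 + 0 + 1 + 1 = 2.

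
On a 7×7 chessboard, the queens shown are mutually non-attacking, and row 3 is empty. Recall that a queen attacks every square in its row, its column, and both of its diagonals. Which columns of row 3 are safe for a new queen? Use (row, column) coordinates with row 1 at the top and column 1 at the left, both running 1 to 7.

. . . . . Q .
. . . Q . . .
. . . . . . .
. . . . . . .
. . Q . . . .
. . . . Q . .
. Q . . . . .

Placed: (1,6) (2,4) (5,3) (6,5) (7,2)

(1,6) attacks row 3 at column 6 and diagonals 4.
(2,4) attacks row 3 at column 4 and diagonals 3, 5.
(5,3) attacks row 3 at column 3 and diagonals 1, 5.
(6,5) attacks row 3 at column 5 and diagonals 2.
(7,2) attacks row 3 at column 2 and diagonals 6.
Attacked columns: {1, 2, 3, 4, 5, 6}. Safe: {7}.

columns 7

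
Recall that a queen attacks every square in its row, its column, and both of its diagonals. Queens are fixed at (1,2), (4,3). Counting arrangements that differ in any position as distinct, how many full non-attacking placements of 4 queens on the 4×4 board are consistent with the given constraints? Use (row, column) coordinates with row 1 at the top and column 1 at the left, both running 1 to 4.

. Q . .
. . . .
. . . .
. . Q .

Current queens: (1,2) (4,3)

1

Branch on row 2: col 4 → 1.
Sum: 1 = 1.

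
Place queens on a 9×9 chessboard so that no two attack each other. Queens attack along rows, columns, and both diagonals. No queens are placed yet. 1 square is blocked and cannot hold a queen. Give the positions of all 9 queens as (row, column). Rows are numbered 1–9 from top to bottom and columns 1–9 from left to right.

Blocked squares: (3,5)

(1,7) (2,4) (3,1) (4,5) (5,2) (6,9) (7,6) (8,8) (9,3)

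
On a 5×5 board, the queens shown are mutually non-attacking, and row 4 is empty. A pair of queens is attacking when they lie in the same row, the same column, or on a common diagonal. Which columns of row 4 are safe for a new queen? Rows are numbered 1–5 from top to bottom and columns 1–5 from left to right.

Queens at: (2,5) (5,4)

columns 1, 2

(2,5) attacks row 4 at column 5 and diagonals 3.
(5,4) attacks row 4 at column 4 and diagonals 3, 5.
Attacked columns: {3, 4, 5}. Safe: {1, 2}.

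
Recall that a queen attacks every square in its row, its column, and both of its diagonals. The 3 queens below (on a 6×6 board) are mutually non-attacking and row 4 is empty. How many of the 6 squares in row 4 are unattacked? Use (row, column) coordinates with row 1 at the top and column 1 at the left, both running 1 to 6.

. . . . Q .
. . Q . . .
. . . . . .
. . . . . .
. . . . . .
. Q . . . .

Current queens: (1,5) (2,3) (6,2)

1

(1,5) attacks row 4 at column 5 and diagonals 2.
(2,3) attacks row 4 at column 3 and diagonals 1, 5.
(6,2) attacks row 4 at column 2 and diagonals 4.
Attacked columns: {1, 2, 3, 4, 5}. Safe: {6}.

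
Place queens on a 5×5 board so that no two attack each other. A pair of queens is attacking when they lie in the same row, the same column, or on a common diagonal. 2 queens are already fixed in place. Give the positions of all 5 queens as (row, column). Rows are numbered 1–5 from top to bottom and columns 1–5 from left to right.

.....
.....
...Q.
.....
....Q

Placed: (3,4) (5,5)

Row 1: attacked by (3,4)→{2,4}; (5,5)→{1,5}. Safe: 3. Place at column 3.
Row 2: attacked by (1,3)→{2,3,4}; (3,4)→{3,4,5}; (5,5)→{2,5}. Safe: 1. Place at column 1.
Row 4: attacked by (1,3)→{3}; (2,1)→{1,3}; (3,4)→{3,4,5}; (5,5)→{4,5}. Safe: 2. Place at column 2.
Columns [3, 1, 4, 2, 5], r−c [-2, 1, -1, 2, 0], r+c [4, 3, 7, 6, 10] are all distinct, so no two queens attack.

(1,3) (2,1) (3,4) (4,2) (5,5)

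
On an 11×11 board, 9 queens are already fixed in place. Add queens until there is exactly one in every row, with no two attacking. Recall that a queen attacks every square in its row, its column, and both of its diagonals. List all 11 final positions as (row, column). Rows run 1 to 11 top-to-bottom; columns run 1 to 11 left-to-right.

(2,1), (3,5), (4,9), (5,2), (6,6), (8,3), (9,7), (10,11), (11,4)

Row 1: attacked by (2,1)→{1,2}; (3,5)→{3,5,7}; (4,9)→{6,9}; (5,2)→{2,6}; (6,6)→{1,6,11}; (8,3)→{3,10}; (9,7)→{7}; (10,11)→{2,11}; (11,4)→{4}. Safe: 8. Place at column 8.
Row 7: attacked by (1,8)→{2,8}; (2,1)→{1,6}; (3,5)→{1,5,9}; (4,9)→{6,9}; (5,2)→{2,4}; (6,6)→{5,6,7}; (8,3)→{2,3,4}; (9,7)→{5,7,9}; (10,11)→{8,11}; (11,4)→{4,8}. Safe: 10. Place at column 10.
Columns [8, 1, 5, 9, 2, 6, 10, 3, 7, 11, 4], r−c [-7, 1, -2, -5, 3, 0, -3, 5, 2, -1, 7], r+c [9, 3, 8, 13, 7, 12, 17, 11, 16, 21, 15] are all distinct, so no two queens attack.

(1,8) (2,1) (3,5) (4,9) (5,2) (6,6) (7,10) (8,3) (9,7) (10,11) (11,4)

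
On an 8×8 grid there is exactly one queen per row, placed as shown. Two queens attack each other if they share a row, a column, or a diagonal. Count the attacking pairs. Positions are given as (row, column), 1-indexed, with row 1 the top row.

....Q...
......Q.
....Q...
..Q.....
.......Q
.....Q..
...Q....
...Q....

3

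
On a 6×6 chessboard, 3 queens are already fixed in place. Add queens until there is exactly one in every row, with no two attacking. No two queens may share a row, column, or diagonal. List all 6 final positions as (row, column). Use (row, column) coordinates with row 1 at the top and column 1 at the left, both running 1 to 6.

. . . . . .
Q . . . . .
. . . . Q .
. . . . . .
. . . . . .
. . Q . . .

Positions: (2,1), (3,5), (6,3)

(1,4) (2,1) (3,5) (4,2) (5,6) (6,3)

Row 1: attacked by (2,1)→{1,2}; (3,5)→{3,5}; (6,3)→{3}. Safe: 4, 6. Place at column 4.
Row 4: attacked by (1,4)→{1,4}; (2,1)→{1,3}; (3,5)→{4,5,6}; (6,3)→{1,3,5}. Safe: 2. Place at column 2.
Row 5: attacked by (1,4)→{4}; (2,1)→{1,4}; (3,5)→{3,5}; (4,2)→{1,2,3}; (6,3)→{2,3,4}. Safe: 6. Place at column 6.
Columns [4, 1, 5, 2, 6, 3], r−c [-3, 1, -2, 2, -1, 3], r+c [5, 3, 8, 6, 11, 9] are all distinct, so no two queens attack.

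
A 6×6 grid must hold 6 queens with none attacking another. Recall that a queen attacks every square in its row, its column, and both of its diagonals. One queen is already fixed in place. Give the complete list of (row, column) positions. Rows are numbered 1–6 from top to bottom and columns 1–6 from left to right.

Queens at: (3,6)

(1,2) (2,4) (3,6) (4,1) (5,3) (6,5)

Row 1: attacked by (3,6)→{4,6}. Safe: 1, 2, 3, 5. Place at column 2.
Row 2: attacked by (1,2)→{1,2,3}; (3,6)→{5,6}. Safe: 4. Place at column 4.
Row 4: attacked by (1,2)→{2,5}; (2,4)→{2,4,6}; (3,6)→{5,6}. Safe: 1, 3. Place at column 1.
Row 5: attacked by (1,2)→{2,6}; (2,4)→{1,4}; (3,6)→{4,6}; (4,1)→{1,2}. Safe: 3, 5. Place at column 3.
Row 6: attacked by (1,2)→{2}; (2,4)→{4}; (3,6)→{3,6}; (4,1)→{1,3}; (5,3)→{2,3,4}. Safe: 5. Place at column 5.
Columns [2, 4, 6, 1, 3, 5], r−c [-1, -2, -3, 3, 2, 1], r+c [3, 6, 9, 5, 8, 11] are all distinct, so no two queens attack.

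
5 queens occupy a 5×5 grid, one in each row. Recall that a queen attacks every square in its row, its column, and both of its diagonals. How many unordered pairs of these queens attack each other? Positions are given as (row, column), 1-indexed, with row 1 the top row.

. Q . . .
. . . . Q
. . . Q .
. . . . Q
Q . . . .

5

Same column: (2,5)–(4,5) (column 5).
Same diagonal: (1,2)–(3,4) (|1−3| = |2−4| = 2); (1,2)–(4,5) (|1−4| = |2−5| = 3); (2,5)–(3,4) (|2−3| = |5−4| = 1); (3,4)–(4,5) (|3−4| = |4−5| = 1).
Total attacking pairs: 5.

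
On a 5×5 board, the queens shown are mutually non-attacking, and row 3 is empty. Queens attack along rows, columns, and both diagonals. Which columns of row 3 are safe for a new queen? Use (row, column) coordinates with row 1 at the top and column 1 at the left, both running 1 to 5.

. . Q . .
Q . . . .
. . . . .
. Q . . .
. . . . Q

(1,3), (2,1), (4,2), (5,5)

columns 4

(1,3) attacks row 3 at column 3 and diagonals 1, 5.
(2,1) attacks row 3 at column 1 and diagonals 2.
(4,2) attacks row 3 at column 2 and diagonals 1, 3.
(5,5) attacks row 3 at column 5 and diagonals 3.
Attacked columns: {1, 2, 3, 5}. Safe: {4}.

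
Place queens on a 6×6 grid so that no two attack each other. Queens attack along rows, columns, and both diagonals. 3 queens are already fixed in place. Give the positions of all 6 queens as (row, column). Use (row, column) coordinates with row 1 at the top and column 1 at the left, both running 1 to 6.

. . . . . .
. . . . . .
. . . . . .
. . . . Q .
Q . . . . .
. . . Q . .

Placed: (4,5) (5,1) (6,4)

Row 1: attacked by (4,5)→{2,5}; (5,1)→{1,5}; (6,4)→{4}. Safe: 3, 6. Place at column 3.
Row 2: attacked by (1,3)→{2,3,4}; (4,5)→{3,5}; (5,1)→{1,4}; (6,4)→{4}. Safe: 6. Place at column 6.
Row 3: attacked by (1,3)→{1,3,5}; (2,6)→{5,6}; (4,5)→{4,5,6}; (5,1)→{1,3}; (6,4)→{1,4}. Safe: 2. Place at column 2.
Columns [3, 6, 2, 5, 1, 4], r−c [-2, -4, 1, -1, 4, 2], r+c [4, 8, 5, 9, 6, 10] are all distinct, so no two queens attack.

(1,3) (2,6) (3,2) (4,5) (5,1) (6,4)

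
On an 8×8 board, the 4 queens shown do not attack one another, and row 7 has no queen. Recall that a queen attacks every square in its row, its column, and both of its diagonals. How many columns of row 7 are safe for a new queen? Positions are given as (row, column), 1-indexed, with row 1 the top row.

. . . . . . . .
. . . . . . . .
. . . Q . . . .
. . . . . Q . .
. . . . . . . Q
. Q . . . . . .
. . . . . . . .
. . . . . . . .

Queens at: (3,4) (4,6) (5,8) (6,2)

2

(3,4) attacks row 7 at column 4 and diagonals 8.
(4,6) attacks row 7 at column 6 and diagonals 3.
(5,8) attacks row 7 at column 8 and diagonals 6.
(6,2) attacks row 7 at column 2 and diagonals 1, 3.
Attacked columns: {1, 2, 3, 4, 6, 8}. Safe: {5, 7}.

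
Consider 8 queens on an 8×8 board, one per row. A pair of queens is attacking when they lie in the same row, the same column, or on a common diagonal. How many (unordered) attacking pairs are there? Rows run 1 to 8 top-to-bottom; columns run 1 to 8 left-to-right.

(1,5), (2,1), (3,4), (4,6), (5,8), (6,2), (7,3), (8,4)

Same column: (3,4)–(8,4) (column 4).
Same diagonal: (4,6)–(7,3) (|4−7| = |6−3| = 3); (6,2)–(7,3) (|6−7| = |2−3| = 1); (6,2)–(8,4) (|6−8| = |2−4| = 2); (7,3)–(8,4) (|7−8| = |3−4| = 1).
Total attacking pairs: 5.

5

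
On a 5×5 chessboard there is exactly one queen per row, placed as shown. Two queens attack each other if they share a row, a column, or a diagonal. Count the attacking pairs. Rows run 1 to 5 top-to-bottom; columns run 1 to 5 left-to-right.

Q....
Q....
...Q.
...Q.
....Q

5

Same column: (1,1)–(2,1) (column 1); (3,4)–(4,4) (column 4).
Same diagonal: (1,1)–(4,4) (|1−4| = |1−4| = 3); (1,1)–(5,5) (|1−5| = |1−5| = 4); (4,4)–(5,5) (|4−5| = |4−5| = 1).
Total attacking pairs: 5.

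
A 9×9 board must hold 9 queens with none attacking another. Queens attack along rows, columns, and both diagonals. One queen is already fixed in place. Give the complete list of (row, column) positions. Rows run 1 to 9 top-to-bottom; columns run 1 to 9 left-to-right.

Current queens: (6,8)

(1,4) (2,6) (3,1) (4,9) (5,5) (6,8) (7,2) (8,7) (9,3)

Row 1: attacked by (6,8)→{3,8}. Safe: 1, 2, 4, 5, 6, 7, 9. Place at column 4.
Row 2: attacked by (1,4)→{3,4,5}; (6,8)→{4,8}. Safe: 1, 2, 6, 7, 9. Place at column 6.
Row 3: attacked by (1,4)→{2,4,6}; (2,6)→{5,6,7}; (6,8)→{5,8}. Safe: 1, 3, 9. Place at column 1.
Row 4: attacked by (1,4)→{1,4,7}; (2,6)→{4,6,8}; (3,1)→{1,2}; (6,8)→{6,8}. Safe: 3, 5, 9. Place at column 9.
Row 5: attacked by (1,4)→{4,8}; (2,6)→{3,6,9}; (3,1)→{1,3}; (4,9)→{8,9}; (6,8)→{7,8,9}. Safe: 2, 5. Place at column 5.
Row 7: attacked by (1,4)→{4}; (2,6)→{1,6}; (3,1)→{1,5}; (4,9)→{6,9}; (5,5)→{3,5,7}; (6,8)→{7,8,9}. Safe: 2. Place at column 2.
Row 8: attacked by (1,4)→{4}; (2,6)→{6}; (3,1)→{1,6}; (4,9)→{5,9}; (5,5)→{2,5,8}; (6,8)→{6,8}; (7,2)→{1,2,3}. Safe: 7. Place at column 7.
Row 9: attacked by (1,4)→{4}; (2,6)→{6}; (3,1)→{1,7}; (4,9)→{4,9}; (5,5)→{1,5,9}; (6,8)→{5,8}; (7,2)→{2,4}; (8,7)→{6,7,8}. Safe: 3. Place at column 3.
Columns [4, 6, 1, 9, 5, 8, 2, 7, 3], r−c [-3, -4, 2, -5, 0, -2, 5, 1, 6], r+c [5, 8, 4, 13, 10, 14, 9, 15, 12] are all distinct, so no two queens attack.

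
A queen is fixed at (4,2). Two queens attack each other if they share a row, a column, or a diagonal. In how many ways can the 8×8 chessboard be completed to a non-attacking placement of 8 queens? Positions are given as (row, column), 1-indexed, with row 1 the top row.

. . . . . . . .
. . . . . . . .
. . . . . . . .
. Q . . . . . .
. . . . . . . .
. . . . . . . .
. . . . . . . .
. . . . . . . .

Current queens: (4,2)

8

Branch on row 1: col 1 → 0; col 3 → 2; col 4 → 2; col 6 → 3; col 7 → 1; col 8 → 0.
Sum: 0 + 2 + 2 + 3 + 1 + 0 = 8.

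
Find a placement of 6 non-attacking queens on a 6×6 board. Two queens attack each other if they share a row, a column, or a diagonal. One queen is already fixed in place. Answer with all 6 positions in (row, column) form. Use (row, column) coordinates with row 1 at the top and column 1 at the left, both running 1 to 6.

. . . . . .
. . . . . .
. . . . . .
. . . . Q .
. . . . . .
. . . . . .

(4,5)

(1,3) (2,6) (3,2) (4,5) (5,1) (6,4)

Row 1: attacked by (4,5)→{2,5}. Safe: 1, 3, 4, 6. Place at column 3.
Row 2: attacked by (1,3)→{2,3,4}; (4,5)→{3,5}. Safe: 1, 6. Place at column 6.
Row 3: attacked by (1,3)→{1,3,5}; (2,6)→{5,6}; (4,5)→{4,5,6}. Safe: 2. Place at column 2.
Row 5: attacked by (1,3)→{3}; (2,6)→{3,6}; (3,2)→{2,4}; (4,5)→{4,5,6}. Safe: 1. Place at column 1.
Row 6: attacked by (1,3)→{3}; (2,6)→{2,6}; (3,2)→{2,5}; (4,5)→{3,5}; (5,1)→{1,2}. Safe: 4. Place at column 4.
Columns [3, 6, 2, 5, 1, 4], r−c [-2, -4, 1, -1, 4, 2], r+c [4, 8, 5, 9, 6, 10] are all distinct, so no two queens attack.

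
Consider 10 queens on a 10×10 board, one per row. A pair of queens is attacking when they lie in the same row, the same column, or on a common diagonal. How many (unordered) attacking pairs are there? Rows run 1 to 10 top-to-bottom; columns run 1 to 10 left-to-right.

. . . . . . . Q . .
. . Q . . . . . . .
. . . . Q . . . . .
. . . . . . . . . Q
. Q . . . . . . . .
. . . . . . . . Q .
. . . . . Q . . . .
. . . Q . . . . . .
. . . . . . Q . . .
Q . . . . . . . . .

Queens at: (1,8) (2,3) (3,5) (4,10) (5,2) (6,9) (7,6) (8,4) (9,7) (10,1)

0

All columns are distinct and no two queens satisfy |Δrow| = |Δcol|, so no pair attacks.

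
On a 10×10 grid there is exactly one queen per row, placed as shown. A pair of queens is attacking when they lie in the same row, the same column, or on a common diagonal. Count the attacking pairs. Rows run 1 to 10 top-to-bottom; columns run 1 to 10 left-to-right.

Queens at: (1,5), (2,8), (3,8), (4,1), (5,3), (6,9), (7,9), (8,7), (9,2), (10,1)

7

Same column: (2,8)–(3,8) (column 8); (4,1)–(10,1) (column 1); (6,9)–(7,9) (column 9).
Same diagonal: (3,8)–(9,2) (|3−9| = |8−2| = 6); (3,8)–(10,1) (|3−10| = |8−1| = 7); (6,9)–(8,7) (|6−8| = |9−7| = 2); (9,2)–(10,1) (|9−10| = |2−1| = 1).
Total attacking pairs: 7.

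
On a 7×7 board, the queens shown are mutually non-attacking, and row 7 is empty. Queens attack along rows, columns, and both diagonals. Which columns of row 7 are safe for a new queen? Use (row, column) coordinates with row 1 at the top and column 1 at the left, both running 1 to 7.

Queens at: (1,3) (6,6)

(1,3) attacks row 7 at column 3.
(6,6) attacks row 7 at column 6 and diagonals 5, 7.
Attacked columns: {3, 5, 6, 7}. Safe: {1, 2, 4}.

columns 1, 2, 4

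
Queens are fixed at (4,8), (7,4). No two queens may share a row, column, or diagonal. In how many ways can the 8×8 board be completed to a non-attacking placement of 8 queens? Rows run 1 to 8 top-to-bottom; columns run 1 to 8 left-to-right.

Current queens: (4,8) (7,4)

3

Branch on row 1: col 1 → 0; col 2 → 0; col 3 → 2; col 6 → 1; col 7 → 0.
Sum: 0 + 0 + 2 + 1 + 0 = 3.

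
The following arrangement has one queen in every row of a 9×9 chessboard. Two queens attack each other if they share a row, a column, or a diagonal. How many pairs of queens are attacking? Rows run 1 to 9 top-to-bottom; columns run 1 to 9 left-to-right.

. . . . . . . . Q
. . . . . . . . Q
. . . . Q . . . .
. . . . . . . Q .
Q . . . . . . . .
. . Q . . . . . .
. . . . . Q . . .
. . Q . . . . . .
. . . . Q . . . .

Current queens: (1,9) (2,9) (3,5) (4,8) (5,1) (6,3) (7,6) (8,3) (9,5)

Same column: (1,9)–(2,9) (column 9); (3,5)–(9,5) (column 5); (6,3)–(8,3) (column 3).
Same diagonal: (2,9)–(8,3) (|2−8| = |9−3| = 6); (5,1)–(9,5) (|5−9| = |1−5| = 4).
Total attacking pairs: 5.

5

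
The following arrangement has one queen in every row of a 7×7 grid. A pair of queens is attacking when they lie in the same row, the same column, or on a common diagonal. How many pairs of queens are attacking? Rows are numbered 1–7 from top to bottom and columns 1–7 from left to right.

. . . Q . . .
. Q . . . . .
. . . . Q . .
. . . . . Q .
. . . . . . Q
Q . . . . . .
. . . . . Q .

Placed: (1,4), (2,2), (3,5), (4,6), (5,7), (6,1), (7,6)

Same column: (4,6)–(7,6) (column 6).
Same diagonal: (3,5)–(4,6) (|3−4| = |5−6| = 1); (3,5)–(5,7) (|3−5| = |5−7| = 2); (4,6)–(5,7) (|4−5| = |6−7| = 1).
Total attacking pairs: 4.

4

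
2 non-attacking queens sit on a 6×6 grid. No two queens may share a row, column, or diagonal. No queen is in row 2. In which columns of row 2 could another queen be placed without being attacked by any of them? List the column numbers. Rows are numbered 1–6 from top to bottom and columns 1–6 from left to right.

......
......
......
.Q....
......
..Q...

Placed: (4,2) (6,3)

columns 1, 5, 6

(4,2) attacks row 2 at column 2 and diagonals 4.
(6,3) attacks row 2 at column 3.
Attacked columns: {2, 3, 4}. Safe: {1, 5, 6}.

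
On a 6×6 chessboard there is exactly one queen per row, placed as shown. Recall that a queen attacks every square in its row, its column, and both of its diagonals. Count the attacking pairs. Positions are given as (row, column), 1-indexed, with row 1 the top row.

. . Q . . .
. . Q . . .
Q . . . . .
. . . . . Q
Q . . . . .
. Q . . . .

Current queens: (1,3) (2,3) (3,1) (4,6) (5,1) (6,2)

5

Same column: (1,3)–(2,3) (column 3); (3,1)–(5,1) (column 1).
Same diagonal: (1,3)–(3,1) (|1−3| = |3−1| = 2); (1,3)–(4,6) (|1−4| = |3−6| = 3); (5,1)–(6,2) (|5−6| = |1−2| = 1).
Total attacking pairs: 5.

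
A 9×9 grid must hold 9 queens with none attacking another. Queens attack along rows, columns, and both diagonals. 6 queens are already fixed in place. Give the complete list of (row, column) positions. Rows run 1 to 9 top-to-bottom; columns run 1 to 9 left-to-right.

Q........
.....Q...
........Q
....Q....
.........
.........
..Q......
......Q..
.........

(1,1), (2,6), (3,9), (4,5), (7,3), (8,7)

(1,1) (2,6) (3,9) (4,5) (5,2) (6,8) (7,3) (8,7) (9,4)

Row 5: attacked by (1,1)→{1,5}; (2,6)→{3,6,9}; (3,9)→{7,9}; (4,5)→{4,5,6}; (7,3)→{1,3,5}; (8,7)→{4,7}. Safe: 2, 8. Place at column 2.
Row 6: attacked by (1,1)→{1,6}; (2,6)→{2,6}; (3,9)→{6,9}; (4,5)→{3,5,7}; (5,2)→{1,2,3}; (7,3)→{2,3,4}; (8,7)→{5,7,9}. Safe: 8. Place at column 8.
Row 9: attacked by (1,1)→{1,9}; (2,6)→{6}; (3,9)→{3,9}; (4,5)→{5}; (5,2)→{2,6}; (6,8)→{5,8}; (7,3)→{1,3,5}; (8,7)→{6,7,8}. Safe: 4. Place at column 4.
Columns [1, 6, 9, 5, 2, 8, 3, 7, 4], r−c [0, -4, -6, -1, 3, -2, 4, 1, 5], r+c [2, 8, 12, 9, 7, 14, 10, 15, 13] are all distinct, so no two queens attack.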